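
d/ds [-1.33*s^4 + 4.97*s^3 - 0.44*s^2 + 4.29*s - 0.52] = -5.32*s^3 + 14.91*s^2 - 0.88*s + 4.29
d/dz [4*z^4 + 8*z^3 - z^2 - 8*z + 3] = 16*z^3 + 24*z^2 - 2*z - 8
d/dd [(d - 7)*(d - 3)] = 2*d - 10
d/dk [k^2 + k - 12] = 2*k + 1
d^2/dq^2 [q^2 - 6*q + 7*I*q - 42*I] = 2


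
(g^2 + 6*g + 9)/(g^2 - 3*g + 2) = (g^2 + 6*g + 9)/(g^2 - 3*g + 2)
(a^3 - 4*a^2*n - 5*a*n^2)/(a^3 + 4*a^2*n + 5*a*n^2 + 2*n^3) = a*(a - 5*n)/(a^2 + 3*a*n + 2*n^2)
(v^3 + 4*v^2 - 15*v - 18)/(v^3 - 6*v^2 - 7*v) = (v^2 + 3*v - 18)/(v*(v - 7))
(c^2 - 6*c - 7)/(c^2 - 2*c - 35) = (c + 1)/(c + 5)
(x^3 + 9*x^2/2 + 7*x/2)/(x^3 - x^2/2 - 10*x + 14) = x*(x + 1)/(x^2 - 4*x + 4)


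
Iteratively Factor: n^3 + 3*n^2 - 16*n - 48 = (n - 4)*(n^2 + 7*n + 12) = (n - 4)*(n + 4)*(n + 3)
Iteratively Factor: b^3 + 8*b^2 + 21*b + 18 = (b + 2)*(b^2 + 6*b + 9) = (b + 2)*(b + 3)*(b + 3)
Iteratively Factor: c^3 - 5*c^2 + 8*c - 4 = (c - 1)*(c^2 - 4*c + 4) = (c - 2)*(c - 1)*(c - 2)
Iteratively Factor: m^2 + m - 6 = (m + 3)*(m - 2)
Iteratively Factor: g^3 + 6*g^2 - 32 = (g + 4)*(g^2 + 2*g - 8) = (g + 4)^2*(g - 2)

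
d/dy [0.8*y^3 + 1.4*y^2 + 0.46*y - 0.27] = 2.4*y^2 + 2.8*y + 0.46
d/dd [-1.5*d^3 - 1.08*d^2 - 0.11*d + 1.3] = -4.5*d^2 - 2.16*d - 0.11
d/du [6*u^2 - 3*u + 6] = 12*u - 3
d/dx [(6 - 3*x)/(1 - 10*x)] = 57/(10*x - 1)^2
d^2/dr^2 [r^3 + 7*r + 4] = 6*r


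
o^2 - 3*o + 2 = (o - 2)*(o - 1)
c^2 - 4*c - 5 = (c - 5)*(c + 1)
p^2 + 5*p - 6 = (p - 1)*(p + 6)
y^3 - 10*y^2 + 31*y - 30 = (y - 5)*(y - 3)*(y - 2)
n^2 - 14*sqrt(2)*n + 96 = (n - 8*sqrt(2))*(n - 6*sqrt(2))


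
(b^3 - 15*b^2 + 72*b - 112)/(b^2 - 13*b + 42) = (b^2 - 8*b + 16)/(b - 6)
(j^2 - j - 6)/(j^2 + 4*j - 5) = (j^2 - j - 6)/(j^2 + 4*j - 5)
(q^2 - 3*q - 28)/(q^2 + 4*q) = (q - 7)/q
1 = 1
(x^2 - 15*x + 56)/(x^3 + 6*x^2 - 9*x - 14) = (x^2 - 15*x + 56)/(x^3 + 6*x^2 - 9*x - 14)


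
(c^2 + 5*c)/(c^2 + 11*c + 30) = c/(c + 6)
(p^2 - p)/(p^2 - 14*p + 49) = p*(p - 1)/(p^2 - 14*p + 49)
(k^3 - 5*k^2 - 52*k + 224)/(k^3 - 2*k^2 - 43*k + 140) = (k - 8)/(k - 5)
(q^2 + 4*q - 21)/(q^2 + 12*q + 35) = (q - 3)/(q + 5)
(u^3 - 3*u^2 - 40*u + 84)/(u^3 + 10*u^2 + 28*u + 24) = (u^2 - 9*u + 14)/(u^2 + 4*u + 4)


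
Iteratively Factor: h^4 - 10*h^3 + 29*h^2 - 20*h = (h)*(h^3 - 10*h^2 + 29*h - 20) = h*(h - 1)*(h^2 - 9*h + 20) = h*(h - 5)*(h - 1)*(h - 4)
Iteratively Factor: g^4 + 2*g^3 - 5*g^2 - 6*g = (g - 2)*(g^3 + 4*g^2 + 3*g) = (g - 2)*(g + 3)*(g^2 + g) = g*(g - 2)*(g + 3)*(g + 1)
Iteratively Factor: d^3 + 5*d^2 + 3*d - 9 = (d + 3)*(d^2 + 2*d - 3) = (d - 1)*(d + 3)*(d + 3)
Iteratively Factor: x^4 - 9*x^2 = (x + 3)*(x^3 - 3*x^2) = x*(x + 3)*(x^2 - 3*x) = x^2*(x + 3)*(x - 3)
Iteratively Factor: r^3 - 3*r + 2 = (r + 2)*(r^2 - 2*r + 1) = (r - 1)*(r + 2)*(r - 1)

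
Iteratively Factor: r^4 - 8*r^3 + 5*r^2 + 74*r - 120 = (r - 2)*(r^3 - 6*r^2 - 7*r + 60) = (r - 4)*(r - 2)*(r^2 - 2*r - 15) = (r - 5)*(r - 4)*(r - 2)*(r + 3)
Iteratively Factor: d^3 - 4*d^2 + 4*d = (d)*(d^2 - 4*d + 4) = d*(d - 2)*(d - 2)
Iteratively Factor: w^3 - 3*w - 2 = (w - 2)*(w^2 + 2*w + 1) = (w - 2)*(w + 1)*(w + 1)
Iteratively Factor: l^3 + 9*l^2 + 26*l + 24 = (l + 2)*(l^2 + 7*l + 12) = (l + 2)*(l + 4)*(l + 3)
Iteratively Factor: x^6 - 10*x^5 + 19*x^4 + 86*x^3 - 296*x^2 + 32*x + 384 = (x + 3)*(x^5 - 13*x^4 + 58*x^3 - 88*x^2 - 32*x + 128) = (x - 4)*(x + 3)*(x^4 - 9*x^3 + 22*x^2 - 32) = (x - 4)*(x + 1)*(x + 3)*(x^3 - 10*x^2 + 32*x - 32) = (x - 4)^2*(x + 1)*(x + 3)*(x^2 - 6*x + 8) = (x - 4)^2*(x - 2)*(x + 1)*(x + 3)*(x - 4)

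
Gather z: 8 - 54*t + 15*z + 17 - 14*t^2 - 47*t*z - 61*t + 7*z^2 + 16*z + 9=-14*t^2 - 115*t + 7*z^2 + z*(31 - 47*t) + 34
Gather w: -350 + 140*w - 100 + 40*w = 180*w - 450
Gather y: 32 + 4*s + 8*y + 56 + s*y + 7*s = 11*s + y*(s + 8) + 88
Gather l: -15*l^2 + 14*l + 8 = -15*l^2 + 14*l + 8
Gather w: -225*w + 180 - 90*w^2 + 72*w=-90*w^2 - 153*w + 180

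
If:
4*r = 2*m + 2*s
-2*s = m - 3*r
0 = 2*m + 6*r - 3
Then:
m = 3/8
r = 3/8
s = 3/8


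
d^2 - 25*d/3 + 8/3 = (d - 8)*(d - 1/3)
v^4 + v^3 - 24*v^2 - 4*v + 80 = (v - 4)*(v - 2)*(v + 2)*(v + 5)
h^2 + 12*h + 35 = (h + 5)*(h + 7)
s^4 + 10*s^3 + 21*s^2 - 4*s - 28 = (s - 1)*(s + 2)^2*(s + 7)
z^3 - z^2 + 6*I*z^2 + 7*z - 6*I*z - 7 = (z - 1)*(z - I)*(z + 7*I)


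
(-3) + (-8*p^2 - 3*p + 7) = -8*p^2 - 3*p + 4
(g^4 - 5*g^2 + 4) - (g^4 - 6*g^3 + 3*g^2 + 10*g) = 6*g^3 - 8*g^2 - 10*g + 4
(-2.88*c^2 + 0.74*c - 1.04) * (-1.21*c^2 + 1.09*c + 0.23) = 3.4848*c^4 - 4.0346*c^3 + 1.4026*c^2 - 0.9634*c - 0.2392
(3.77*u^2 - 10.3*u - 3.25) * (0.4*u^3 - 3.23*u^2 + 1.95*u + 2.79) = 1.508*u^5 - 16.2971*u^4 + 39.3205*u^3 + 0.930799999999998*u^2 - 35.0745*u - 9.0675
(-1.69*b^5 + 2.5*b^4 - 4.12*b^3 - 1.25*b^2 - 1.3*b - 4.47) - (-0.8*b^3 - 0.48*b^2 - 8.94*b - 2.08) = -1.69*b^5 + 2.5*b^4 - 3.32*b^3 - 0.77*b^2 + 7.64*b - 2.39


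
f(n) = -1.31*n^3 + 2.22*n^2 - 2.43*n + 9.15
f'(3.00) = -24.48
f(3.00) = -13.53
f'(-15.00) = -953.28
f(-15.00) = 4966.35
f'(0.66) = -1.21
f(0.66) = 8.14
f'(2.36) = -13.84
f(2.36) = -1.44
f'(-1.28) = -14.55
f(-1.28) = 18.64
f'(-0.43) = -5.07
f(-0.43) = 10.71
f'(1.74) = -6.60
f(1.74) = 4.74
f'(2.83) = -21.34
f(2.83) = -9.64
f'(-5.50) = -145.73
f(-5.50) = 307.62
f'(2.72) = -19.43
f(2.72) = -7.40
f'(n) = -3.93*n^2 + 4.44*n - 2.43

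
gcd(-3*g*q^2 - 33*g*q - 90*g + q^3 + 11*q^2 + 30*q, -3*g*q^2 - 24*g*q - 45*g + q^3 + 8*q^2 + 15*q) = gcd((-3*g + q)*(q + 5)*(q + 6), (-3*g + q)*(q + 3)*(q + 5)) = -3*g*q - 15*g + q^2 + 5*q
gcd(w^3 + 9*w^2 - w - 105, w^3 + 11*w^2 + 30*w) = w + 5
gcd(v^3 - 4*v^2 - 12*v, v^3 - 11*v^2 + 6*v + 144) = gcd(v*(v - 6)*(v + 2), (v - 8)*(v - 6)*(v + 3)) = v - 6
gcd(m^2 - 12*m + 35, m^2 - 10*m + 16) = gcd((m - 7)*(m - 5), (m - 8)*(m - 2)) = 1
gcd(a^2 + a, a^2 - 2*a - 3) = a + 1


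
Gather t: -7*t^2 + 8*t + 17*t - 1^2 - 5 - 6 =-7*t^2 + 25*t - 12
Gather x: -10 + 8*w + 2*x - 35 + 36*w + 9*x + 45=44*w + 11*x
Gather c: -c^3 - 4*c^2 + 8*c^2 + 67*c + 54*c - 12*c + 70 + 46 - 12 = -c^3 + 4*c^2 + 109*c + 104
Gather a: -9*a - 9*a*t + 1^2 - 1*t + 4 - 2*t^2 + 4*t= a*(-9*t - 9) - 2*t^2 + 3*t + 5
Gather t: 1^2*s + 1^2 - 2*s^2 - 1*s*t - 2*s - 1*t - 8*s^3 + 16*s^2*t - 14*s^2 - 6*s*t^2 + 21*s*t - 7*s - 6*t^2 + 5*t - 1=-8*s^3 - 16*s^2 - 8*s + t^2*(-6*s - 6) + t*(16*s^2 + 20*s + 4)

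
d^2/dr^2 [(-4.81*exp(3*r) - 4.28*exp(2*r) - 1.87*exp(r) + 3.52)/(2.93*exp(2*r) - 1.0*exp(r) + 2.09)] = (-41.2933689999999*exp(6*r) + 42.2799*exp(5*r) - 106.744157*exp(4*r) + 326.535936*exp(3*r) - 124.492335*exp(2*r) - 161.391868*exp(r) - 0.811546999999999)*exp(r)/(25.153757*exp(6*r) - 25.7547*exp(5*r) + 62.617323*exp(4*r) - 37.7422*exp(3*r) + 44.665599*exp(2*r) - 13.1043*exp(r) + 9.129329)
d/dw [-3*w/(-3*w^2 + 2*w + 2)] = 3*(-3*w^2 - 2)/(9*w^4 - 12*w^3 - 8*w^2 + 8*w + 4)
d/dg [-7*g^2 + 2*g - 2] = 2 - 14*g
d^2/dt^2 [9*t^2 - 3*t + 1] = 18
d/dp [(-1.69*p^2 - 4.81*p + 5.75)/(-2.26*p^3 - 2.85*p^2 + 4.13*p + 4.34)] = (-3.8194*p^4 - 21.7412*p^3 + 18.2968*p^2 + 18.1058*p - 44.6229)/(5.1076*p^6 + 12.882*p^5 - 10.5451*p^4 - 43.1578*p^3 - 7.6811*p^2 + 35.8484*p + 18.8356)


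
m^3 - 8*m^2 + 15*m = m*(m - 5)*(m - 3)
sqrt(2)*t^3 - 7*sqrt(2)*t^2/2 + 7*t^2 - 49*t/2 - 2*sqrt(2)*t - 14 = (t - 4)*(t + 7*sqrt(2)/2)*(sqrt(2)*t + sqrt(2)/2)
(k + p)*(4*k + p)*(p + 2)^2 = 4*k^2*p^2 + 16*k^2*p + 16*k^2 + 5*k*p^3 + 20*k*p^2 + 20*k*p + p^4 + 4*p^3 + 4*p^2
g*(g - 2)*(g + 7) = g^3 + 5*g^2 - 14*g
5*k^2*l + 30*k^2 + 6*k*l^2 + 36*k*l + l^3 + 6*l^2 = (k + l)*(5*k + l)*(l + 6)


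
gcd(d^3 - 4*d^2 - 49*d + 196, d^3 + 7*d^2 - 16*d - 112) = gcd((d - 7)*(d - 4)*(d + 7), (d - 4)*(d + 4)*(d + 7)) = d^2 + 3*d - 28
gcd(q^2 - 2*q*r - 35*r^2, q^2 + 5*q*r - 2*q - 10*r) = q + 5*r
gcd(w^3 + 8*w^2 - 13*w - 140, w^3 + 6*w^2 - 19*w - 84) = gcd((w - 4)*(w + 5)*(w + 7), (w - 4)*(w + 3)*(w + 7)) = w^2 + 3*w - 28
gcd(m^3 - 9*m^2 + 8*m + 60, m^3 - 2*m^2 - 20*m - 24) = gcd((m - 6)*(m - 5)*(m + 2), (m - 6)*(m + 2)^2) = m^2 - 4*m - 12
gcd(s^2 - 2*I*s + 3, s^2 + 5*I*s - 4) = s + I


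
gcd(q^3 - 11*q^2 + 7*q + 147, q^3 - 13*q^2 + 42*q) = q - 7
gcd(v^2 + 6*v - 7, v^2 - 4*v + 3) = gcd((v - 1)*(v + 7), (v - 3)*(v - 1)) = v - 1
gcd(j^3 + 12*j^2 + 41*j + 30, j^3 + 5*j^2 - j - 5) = j^2 + 6*j + 5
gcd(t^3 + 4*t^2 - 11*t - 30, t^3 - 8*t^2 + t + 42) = t^2 - t - 6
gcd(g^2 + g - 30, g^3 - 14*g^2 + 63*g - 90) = g - 5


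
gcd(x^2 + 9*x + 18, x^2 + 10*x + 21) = x + 3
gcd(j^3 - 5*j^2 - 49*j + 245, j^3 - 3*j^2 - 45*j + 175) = j^2 + 2*j - 35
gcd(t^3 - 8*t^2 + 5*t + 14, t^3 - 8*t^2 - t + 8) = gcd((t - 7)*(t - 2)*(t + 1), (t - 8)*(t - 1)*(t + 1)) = t + 1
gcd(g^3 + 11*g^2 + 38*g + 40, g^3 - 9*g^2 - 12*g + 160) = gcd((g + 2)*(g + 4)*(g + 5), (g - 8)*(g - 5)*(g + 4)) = g + 4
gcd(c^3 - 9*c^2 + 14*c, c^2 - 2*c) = c^2 - 2*c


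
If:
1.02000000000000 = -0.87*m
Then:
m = -1.17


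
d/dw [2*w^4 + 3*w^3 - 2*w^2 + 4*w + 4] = 8*w^3 + 9*w^2 - 4*w + 4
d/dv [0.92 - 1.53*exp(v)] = -1.53*exp(v)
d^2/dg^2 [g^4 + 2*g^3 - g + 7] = 12*g*(g + 1)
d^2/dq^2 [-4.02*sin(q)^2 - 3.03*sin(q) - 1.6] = 3.03*sin(q) - 8.04*cos(2*q)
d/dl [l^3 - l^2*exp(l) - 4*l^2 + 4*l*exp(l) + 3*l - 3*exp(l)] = -l^2*exp(l) + 3*l^2 + 2*l*exp(l) - 8*l + exp(l) + 3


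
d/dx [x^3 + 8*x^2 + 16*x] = 3*x^2 + 16*x + 16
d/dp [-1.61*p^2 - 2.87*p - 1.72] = -3.22*p - 2.87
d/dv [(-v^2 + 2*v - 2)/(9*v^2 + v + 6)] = (-19*v^2 + 24*v + 14)/(81*v^4 + 18*v^3 + 109*v^2 + 12*v + 36)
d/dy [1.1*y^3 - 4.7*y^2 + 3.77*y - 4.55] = 3.3*y^2 - 9.4*y + 3.77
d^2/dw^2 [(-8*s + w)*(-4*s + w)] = 2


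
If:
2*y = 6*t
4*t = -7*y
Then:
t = 0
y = 0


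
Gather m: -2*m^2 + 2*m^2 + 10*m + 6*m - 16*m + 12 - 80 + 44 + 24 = 0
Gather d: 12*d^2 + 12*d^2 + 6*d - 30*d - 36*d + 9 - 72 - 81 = 24*d^2 - 60*d - 144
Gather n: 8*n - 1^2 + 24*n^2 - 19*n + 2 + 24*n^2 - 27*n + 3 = 48*n^2 - 38*n + 4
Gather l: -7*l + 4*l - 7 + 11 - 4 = -3*l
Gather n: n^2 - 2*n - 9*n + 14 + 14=n^2 - 11*n + 28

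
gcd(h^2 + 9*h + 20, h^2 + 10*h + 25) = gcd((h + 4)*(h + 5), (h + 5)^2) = h + 5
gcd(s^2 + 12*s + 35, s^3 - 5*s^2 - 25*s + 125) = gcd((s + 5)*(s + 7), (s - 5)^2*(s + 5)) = s + 5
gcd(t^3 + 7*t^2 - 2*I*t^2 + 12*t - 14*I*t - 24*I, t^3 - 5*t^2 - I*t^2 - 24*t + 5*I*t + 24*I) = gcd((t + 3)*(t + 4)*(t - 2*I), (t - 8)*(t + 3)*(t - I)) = t + 3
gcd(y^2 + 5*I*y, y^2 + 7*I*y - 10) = y + 5*I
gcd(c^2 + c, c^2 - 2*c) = c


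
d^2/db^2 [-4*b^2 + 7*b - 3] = -8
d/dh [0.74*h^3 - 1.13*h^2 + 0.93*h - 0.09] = 2.22*h^2 - 2.26*h + 0.93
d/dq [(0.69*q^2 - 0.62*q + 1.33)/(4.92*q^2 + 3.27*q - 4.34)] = (5.3067*q^2 - 19.0764*q - 1.6583)/(24.2064*q^4 + 32.1768*q^3 - 32.0127*q^2 - 28.3836*q + 18.8356)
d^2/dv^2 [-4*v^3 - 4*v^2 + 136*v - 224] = -24*v - 8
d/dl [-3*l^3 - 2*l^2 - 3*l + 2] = -9*l^2 - 4*l - 3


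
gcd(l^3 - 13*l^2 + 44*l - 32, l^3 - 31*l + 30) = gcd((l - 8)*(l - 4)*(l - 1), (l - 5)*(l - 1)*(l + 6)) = l - 1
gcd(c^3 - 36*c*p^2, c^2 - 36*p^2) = -c^2 + 36*p^2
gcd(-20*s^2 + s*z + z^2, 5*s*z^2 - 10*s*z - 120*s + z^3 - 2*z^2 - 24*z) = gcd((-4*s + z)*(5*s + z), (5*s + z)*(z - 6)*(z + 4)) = 5*s + z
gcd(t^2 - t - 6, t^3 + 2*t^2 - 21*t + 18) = t - 3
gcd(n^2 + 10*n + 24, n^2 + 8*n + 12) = n + 6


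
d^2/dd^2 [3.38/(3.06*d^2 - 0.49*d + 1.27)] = (-63.297936*d^2 + 10.135944*d + 3.38*(6.12*d - 0.49)*(12.24*d - 0.98) - 26.270712)/(3.06*d^2 - 0.49*d + 1.27)^3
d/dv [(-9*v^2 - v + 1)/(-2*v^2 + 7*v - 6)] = (-65*v^2 + 112*v - 1)/(4*v^4 - 28*v^3 + 73*v^2 - 84*v + 36)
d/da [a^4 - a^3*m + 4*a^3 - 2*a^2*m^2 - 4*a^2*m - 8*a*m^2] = 4*a^3 - 3*a^2*m + 12*a^2 - 4*a*m^2 - 8*a*m - 8*m^2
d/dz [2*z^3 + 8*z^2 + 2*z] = 6*z^2 + 16*z + 2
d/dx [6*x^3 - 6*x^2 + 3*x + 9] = 18*x^2 - 12*x + 3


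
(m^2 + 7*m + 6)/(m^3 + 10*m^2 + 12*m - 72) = (m + 1)/(m^2 + 4*m - 12)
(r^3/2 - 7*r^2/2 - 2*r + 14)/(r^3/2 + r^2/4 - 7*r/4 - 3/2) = 2*(r^2 - 5*r - 14)/(2*r^2 + 5*r + 3)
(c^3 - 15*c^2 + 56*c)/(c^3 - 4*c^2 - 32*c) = (c - 7)/(c + 4)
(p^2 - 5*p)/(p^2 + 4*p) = (p - 5)/(p + 4)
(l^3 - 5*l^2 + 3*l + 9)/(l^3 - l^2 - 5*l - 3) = (l - 3)/(l + 1)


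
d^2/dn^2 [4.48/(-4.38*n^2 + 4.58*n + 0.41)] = (-171.892224*n^2 + 179.741184*n + 4.48*(8.76*n - 4.58)*(17.52*n - 9.16) + 16.090368)/(-4.38*n^2 + 4.58*n + 0.41)^3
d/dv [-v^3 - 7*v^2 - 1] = v*(-3*v - 14)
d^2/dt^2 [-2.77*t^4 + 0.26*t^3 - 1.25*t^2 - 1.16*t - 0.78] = -33.24*t^2 + 1.56*t - 2.5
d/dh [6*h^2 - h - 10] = 12*h - 1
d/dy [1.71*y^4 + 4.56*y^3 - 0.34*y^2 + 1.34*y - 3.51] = 6.84*y^3 + 13.68*y^2 - 0.68*y + 1.34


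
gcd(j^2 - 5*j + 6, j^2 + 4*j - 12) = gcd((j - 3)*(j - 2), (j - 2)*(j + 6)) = j - 2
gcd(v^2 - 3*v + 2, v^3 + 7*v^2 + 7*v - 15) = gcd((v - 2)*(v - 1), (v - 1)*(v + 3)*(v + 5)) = v - 1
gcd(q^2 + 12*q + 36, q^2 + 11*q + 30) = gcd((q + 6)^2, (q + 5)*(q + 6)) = q + 6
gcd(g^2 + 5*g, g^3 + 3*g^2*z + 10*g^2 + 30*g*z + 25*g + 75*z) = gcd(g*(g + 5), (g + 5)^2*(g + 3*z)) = g + 5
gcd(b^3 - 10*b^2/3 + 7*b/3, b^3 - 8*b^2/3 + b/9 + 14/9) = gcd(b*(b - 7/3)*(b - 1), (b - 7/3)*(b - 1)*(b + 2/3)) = b^2 - 10*b/3 + 7/3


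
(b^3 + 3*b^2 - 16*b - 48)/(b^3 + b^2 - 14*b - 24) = (b + 4)/(b + 2)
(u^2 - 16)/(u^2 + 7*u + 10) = (u^2 - 16)/(u^2 + 7*u + 10)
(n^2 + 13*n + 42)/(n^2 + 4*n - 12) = (n + 7)/(n - 2)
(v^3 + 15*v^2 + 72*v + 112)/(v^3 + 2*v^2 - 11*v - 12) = (v^2 + 11*v + 28)/(v^2 - 2*v - 3)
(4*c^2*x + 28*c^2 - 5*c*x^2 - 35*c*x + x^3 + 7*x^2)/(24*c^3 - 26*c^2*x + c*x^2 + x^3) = (x + 7)/(6*c + x)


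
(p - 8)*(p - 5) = p^2 - 13*p + 40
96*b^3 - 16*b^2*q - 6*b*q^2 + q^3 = (-6*b + q)*(-4*b + q)*(4*b + q)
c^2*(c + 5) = c^3 + 5*c^2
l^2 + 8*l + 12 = (l + 2)*(l + 6)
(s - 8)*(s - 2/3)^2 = s^3 - 28*s^2/3 + 100*s/9 - 32/9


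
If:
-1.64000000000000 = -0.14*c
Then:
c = 11.71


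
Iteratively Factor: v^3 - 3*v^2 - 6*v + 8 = (v - 4)*(v^2 + v - 2) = (v - 4)*(v - 1)*(v + 2)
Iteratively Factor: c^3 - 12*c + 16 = (c - 2)*(c^2 + 2*c - 8) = (c - 2)^2*(c + 4)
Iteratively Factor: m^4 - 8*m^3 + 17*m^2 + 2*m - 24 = (m - 3)*(m^3 - 5*m^2 + 2*m + 8) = (m - 3)*(m - 2)*(m^2 - 3*m - 4) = (m - 3)*(m - 2)*(m + 1)*(m - 4)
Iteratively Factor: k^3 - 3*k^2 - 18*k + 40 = (k + 4)*(k^2 - 7*k + 10) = (k - 5)*(k + 4)*(k - 2)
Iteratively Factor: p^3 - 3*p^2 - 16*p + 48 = (p + 4)*(p^2 - 7*p + 12) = (p - 3)*(p + 4)*(p - 4)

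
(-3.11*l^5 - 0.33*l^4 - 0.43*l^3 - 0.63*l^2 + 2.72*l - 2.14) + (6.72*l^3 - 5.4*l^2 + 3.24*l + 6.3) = -3.11*l^5 - 0.33*l^4 + 6.29*l^3 - 6.03*l^2 + 5.96*l + 4.16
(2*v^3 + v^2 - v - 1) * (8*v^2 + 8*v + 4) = 16*v^5 + 24*v^4 + 8*v^3 - 12*v^2 - 12*v - 4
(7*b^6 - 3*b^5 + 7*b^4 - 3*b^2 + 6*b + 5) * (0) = 0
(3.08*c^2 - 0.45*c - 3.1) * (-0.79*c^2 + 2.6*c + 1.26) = -2.4332*c^4 + 8.3635*c^3 + 5.1598*c^2 - 8.627*c - 3.906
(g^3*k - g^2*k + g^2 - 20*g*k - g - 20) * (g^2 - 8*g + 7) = g^5*k - 9*g^4*k + g^4 - 5*g^3*k - 9*g^3 + 153*g^2*k - 5*g^2 - 140*g*k + 153*g - 140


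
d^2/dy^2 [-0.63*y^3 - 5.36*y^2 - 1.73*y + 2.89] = -3.78*y - 10.72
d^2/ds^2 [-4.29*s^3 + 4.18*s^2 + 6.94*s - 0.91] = 8.36 - 25.74*s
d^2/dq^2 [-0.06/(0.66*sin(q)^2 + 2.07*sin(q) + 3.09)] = (0.104544*sin(q)^4 + 0.245916*sin(q)^3 - 0.389178*sin(q)^2 - 0.87561*sin(q) - 0.26946)/(0.66*sin(q)^2 + 2.07*sin(q) + 3.09)^3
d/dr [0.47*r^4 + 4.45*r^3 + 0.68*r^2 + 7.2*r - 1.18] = 1.88*r^3 + 13.35*r^2 + 1.36*r + 7.2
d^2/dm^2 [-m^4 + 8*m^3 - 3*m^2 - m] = -12*m^2 + 48*m - 6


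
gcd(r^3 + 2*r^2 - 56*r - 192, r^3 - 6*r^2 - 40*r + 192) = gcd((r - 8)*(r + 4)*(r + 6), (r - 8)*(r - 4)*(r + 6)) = r^2 - 2*r - 48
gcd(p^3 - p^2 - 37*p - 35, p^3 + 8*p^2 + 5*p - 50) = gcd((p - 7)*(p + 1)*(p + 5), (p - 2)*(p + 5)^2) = p + 5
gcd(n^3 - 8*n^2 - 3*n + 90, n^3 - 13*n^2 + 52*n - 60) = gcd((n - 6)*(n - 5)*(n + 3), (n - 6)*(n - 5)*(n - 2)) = n^2 - 11*n + 30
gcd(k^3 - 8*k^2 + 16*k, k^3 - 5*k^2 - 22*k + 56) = 1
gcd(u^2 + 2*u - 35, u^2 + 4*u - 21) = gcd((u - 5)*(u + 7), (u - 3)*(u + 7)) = u + 7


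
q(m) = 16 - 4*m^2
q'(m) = -8*m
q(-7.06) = -183.37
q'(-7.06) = 56.48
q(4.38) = -60.74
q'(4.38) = -35.04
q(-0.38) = 15.42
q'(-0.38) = 3.04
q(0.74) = 13.81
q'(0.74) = -5.92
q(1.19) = 10.34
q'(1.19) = -9.52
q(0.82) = 13.31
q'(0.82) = -6.56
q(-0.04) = 15.99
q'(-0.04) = 0.32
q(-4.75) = -74.25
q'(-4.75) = 38.00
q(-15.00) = -884.00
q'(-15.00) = 120.00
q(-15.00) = -884.00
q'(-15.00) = 120.00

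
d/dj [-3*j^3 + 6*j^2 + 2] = 3*j*(4 - 3*j)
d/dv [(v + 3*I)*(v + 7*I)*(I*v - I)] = 3*I*v^2 - 2*v*(10 + I) + 10 - 21*I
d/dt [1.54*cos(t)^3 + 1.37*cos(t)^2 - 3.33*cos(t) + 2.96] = (-4.62*cos(t)^2 - 2.74*cos(t) + 3.33)*sin(t)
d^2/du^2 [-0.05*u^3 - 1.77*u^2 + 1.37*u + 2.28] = -0.3*u - 3.54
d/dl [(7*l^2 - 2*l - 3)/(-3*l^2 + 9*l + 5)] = (57*l^2 + 52*l + 17)/(9*l^4 - 54*l^3 + 51*l^2 + 90*l + 25)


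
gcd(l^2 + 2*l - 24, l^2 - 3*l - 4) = l - 4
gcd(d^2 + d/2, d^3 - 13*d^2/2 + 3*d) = d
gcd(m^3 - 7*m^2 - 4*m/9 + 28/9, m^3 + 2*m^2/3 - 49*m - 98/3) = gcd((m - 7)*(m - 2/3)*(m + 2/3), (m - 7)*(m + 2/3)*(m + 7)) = m^2 - 19*m/3 - 14/3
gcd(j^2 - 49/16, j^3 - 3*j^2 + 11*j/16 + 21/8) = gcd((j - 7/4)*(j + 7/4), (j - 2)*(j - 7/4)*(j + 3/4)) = j - 7/4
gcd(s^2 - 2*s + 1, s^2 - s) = s - 1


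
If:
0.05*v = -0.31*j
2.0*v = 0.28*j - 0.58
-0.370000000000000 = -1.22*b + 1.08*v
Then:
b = 0.05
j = 0.05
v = -0.28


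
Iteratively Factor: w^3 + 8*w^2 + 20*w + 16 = (w + 4)*(w^2 + 4*w + 4) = (w + 2)*(w + 4)*(w + 2)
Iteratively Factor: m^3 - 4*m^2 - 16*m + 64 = (m - 4)*(m^2 - 16) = (m - 4)^2*(m + 4)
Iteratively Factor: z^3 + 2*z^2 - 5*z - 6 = (z + 1)*(z^2 + z - 6) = (z - 2)*(z + 1)*(z + 3)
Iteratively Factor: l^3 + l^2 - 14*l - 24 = (l + 3)*(l^2 - 2*l - 8) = (l - 4)*(l + 3)*(l + 2)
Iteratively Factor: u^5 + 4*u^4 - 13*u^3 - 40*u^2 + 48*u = (u + 4)*(u^4 - 13*u^2 + 12*u) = (u - 3)*(u + 4)*(u^3 + 3*u^2 - 4*u) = (u - 3)*(u + 4)^2*(u^2 - u) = (u - 3)*(u - 1)*(u + 4)^2*(u)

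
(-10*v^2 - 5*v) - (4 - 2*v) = -10*v^2 - 3*v - 4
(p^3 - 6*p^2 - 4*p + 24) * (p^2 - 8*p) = p^5 - 14*p^4 + 44*p^3 + 56*p^2 - 192*p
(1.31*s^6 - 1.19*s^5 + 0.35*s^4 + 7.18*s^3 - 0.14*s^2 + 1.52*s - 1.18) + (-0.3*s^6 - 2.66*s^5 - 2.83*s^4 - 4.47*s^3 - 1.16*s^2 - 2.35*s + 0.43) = 1.01*s^6 - 3.85*s^5 - 2.48*s^4 + 2.71*s^3 - 1.3*s^2 - 0.83*s - 0.75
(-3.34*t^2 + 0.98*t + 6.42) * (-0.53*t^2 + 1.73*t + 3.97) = 1.7702*t^4 - 6.2976*t^3 - 14.967*t^2 + 14.9972*t + 25.4874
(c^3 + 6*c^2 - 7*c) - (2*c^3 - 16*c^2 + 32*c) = -c^3 + 22*c^2 - 39*c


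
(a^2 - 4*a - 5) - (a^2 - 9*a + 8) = 5*a - 13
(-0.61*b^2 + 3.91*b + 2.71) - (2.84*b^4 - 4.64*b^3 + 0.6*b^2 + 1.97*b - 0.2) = -2.84*b^4 + 4.64*b^3 - 1.21*b^2 + 1.94*b + 2.91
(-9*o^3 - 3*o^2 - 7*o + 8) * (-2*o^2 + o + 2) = 18*o^5 - 3*o^4 - 7*o^3 - 29*o^2 - 6*o + 16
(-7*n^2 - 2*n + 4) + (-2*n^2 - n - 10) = -9*n^2 - 3*n - 6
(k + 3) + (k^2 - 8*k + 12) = k^2 - 7*k + 15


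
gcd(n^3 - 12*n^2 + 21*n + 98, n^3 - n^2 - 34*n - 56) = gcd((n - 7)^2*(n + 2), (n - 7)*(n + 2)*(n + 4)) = n^2 - 5*n - 14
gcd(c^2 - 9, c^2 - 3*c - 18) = c + 3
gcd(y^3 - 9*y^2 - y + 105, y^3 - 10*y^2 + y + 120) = y^2 - 2*y - 15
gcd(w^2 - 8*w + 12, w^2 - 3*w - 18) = w - 6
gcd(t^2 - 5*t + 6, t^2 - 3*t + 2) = t - 2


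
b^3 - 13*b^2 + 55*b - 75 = (b - 5)^2*(b - 3)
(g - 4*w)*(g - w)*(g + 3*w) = g^3 - 2*g^2*w - 11*g*w^2 + 12*w^3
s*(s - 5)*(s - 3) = s^3 - 8*s^2 + 15*s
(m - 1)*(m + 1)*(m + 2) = m^3 + 2*m^2 - m - 2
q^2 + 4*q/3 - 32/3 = (q - 8/3)*(q + 4)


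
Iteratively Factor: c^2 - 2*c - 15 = (c - 5)*(c + 3)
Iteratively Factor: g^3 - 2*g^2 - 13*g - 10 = (g + 1)*(g^2 - 3*g - 10) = (g + 1)*(g + 2)*(g - 5)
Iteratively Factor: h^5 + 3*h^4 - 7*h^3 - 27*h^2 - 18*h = (h + 1)*(h^4 + 2*h^3 - 9*h^2 - 18*h) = (h + 1)*(h + 3)*(h^3 - h^2 - 6*h) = h*(h + 1)*(h + 3)*(h^2 - h - 6) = h*(h - 3)*(h + 1)*(h + 3)*(h + 2)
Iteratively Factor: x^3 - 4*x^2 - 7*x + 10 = (x - 5)*(x^2 + x - 2) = (x - 5)*(x - 1)*(x + 2)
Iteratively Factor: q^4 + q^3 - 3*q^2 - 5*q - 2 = (q + 1)*(q^3 - 3*q - 2) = (q + 1)^2*(q^2 - q - 2) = (q + 1)^3*(q - 2)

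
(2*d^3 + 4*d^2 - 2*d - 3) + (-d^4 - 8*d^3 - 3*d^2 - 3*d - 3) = -d^4 - 6*d^3 + d^2 - 5*d - 6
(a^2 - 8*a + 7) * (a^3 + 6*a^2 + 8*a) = a^5 - 2*a^4 - 33*a^3 - 22*a^2 + 56*a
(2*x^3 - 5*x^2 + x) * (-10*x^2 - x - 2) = -20*x^5 + 48*x^4 - 9*x^3 + 9*x^2 - 2*x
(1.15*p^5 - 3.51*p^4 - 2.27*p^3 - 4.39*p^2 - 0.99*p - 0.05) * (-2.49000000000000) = -2.8635*p^5 + 8.7399*p^4 + 5.6523*p^3 + 10.9311*p^2 + 2.4651*p + 0.1245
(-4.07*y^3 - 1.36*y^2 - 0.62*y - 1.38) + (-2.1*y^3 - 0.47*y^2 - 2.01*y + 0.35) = -6.17*y^3 - 1.83*y^2 - 2.63*y - 1.03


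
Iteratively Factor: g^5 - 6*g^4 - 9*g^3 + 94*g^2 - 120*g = (g - 3)*(g^4 - 3*g^3 - 18*g^2 + 40*g) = (g - 3)*(g - 2)*(g^3 - g^2 - 20*g) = (g - 5)*(g - 3)*(g - 2)*(g^2 + 4*g) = g*(g - 5)*(g - 3)*(g - 2)*(g + 4)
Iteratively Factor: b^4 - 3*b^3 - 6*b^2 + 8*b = (b + 2)*(b^3 - 5*b^2 + 4*b) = b*(b + 2)*(b^2 - 5*b + 4) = b*(b - 4)*(b + 2)*(b - 1)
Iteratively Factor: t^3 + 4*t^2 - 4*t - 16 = (t - 2)*(t^2 + 6*t + 8) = (t - 2)*(t + 2)*(t + 4)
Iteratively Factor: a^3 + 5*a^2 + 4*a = (a)*(a^2 + 5*a + 4) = a*(a + 4)*(a + 1)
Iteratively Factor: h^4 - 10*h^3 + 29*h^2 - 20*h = (h - 4)*(h^3 - 6*h^2 + 5*h) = (h - 4)*(h - 1)*(h^2 - 5*h) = h*(h - 4)*(h - 1)*(h - 5)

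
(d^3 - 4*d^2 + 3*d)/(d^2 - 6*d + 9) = d*(d - 1)/(d - 3)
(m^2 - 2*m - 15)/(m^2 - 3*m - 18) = (m - 5)/(m - 6)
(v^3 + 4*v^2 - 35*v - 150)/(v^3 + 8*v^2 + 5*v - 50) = (v - 6)/(v - 2)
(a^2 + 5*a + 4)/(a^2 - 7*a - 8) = (a + 4)/(a - 8)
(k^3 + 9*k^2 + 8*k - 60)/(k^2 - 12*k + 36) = (k^3 + 9*k^2 + 8*k - 60)/(k^2 - 12*k + 36)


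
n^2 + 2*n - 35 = (n - 5)*(n + 7)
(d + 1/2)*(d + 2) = d^2 + 5*d/2 + 1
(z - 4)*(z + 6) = z^2 + 2*z - 24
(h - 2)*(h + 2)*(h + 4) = h^3 + 4*h^2 - 4*h - 16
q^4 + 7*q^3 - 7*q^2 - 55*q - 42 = (q - 3)*(q + 1)*(q + 2)*(q + 7)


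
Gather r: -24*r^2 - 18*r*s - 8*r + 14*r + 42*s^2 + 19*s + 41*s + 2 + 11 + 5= -24*r^2 + r*(6 - 18*s) + 42*s^2 + 60*s + 18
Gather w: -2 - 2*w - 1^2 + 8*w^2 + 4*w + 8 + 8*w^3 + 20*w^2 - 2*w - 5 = 8*w^3 + 28*w^2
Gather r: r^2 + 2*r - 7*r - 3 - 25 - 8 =r^2 - 5*r - 36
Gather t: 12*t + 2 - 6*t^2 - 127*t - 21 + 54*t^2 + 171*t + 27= 48*t^2 + 56*t + 8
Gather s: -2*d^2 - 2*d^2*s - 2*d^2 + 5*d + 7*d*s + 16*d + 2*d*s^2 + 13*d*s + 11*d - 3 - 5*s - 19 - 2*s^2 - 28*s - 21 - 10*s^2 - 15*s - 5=-4*d^2 + 32*d + s^2*(2*d - 12) + s*(-2*d^2 + 20*d - 48) - 48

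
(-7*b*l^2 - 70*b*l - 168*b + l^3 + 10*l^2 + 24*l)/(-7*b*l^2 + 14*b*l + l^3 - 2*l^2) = (l^2 + 10*l + 24)/(l*(l - 2))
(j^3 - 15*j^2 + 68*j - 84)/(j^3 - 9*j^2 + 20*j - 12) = (j - 7)/(j - 1)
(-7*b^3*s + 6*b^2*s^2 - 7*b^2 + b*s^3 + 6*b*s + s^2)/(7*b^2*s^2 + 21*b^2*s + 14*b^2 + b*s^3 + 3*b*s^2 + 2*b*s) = (-b^2*s + b*s^2 - b + s)/(b*(s^2 + 3*s + 2))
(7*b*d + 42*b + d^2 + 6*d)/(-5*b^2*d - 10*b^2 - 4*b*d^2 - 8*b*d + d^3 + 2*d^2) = (-7*b*d - 42*b - d^2 - 6*d)/(5*b^2*d + 10*b^2 + 4*b*d^2 + 8*b*d - d^3 - 2*d^2)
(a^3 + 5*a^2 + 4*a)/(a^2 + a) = a + 4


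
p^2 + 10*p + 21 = (p + 3)*(p + 7)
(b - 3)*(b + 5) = b^2 + 2*b - 15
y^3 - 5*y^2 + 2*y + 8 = (y - 4)*(y - 2)*(y + 1)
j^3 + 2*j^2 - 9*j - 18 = (j - 3)*(j + 2)*(j + 3)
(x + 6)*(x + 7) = x^2 + 13*x + 42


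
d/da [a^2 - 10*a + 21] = 2*a - 10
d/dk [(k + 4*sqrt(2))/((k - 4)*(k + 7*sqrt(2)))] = (-(k - 4)*(k + 4*sqrt(2)) + (k - 4)*(k + 7*sqrt(2)) - (k + 4*sqrt(2))*(k + 7*sqrt(2)))/((k - 4)^2*(k + 7*sqrt(2))^2)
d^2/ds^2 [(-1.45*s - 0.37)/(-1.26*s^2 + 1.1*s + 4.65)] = ((2.2576 - 10.962*s)*(-1.26*s^2 + 1.1*s + 4.65) - (1.45*s + 0.37)*(2.52*s - 1.1)*(5.04*s - 2.2))/(-1.26*s^2 + 1.1*s + 4.65)^3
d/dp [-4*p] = -4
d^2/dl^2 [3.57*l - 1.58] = 0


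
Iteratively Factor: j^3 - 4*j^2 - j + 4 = (j - 4)*(j^2 - 1) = (j - 4)*(j + 1)*(j - 1)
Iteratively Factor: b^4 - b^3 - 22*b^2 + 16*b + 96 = (b - 4)*(b^3 + 3*b^2 - 10*b - 24) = (b - 4)*(b + 2)*(b^2 + b - 12) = (b - 4)*(b - 3)*(b + 2)*(b + 4)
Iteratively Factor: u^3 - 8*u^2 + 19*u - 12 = (u - 4)*(u^2 - 4*u + 3) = (u - 4)*(u - 1)*(u - 3)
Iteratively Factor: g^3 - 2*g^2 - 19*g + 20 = (g - 1)*(g^2 - g - 20) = (g - 1)*(g + 4)*(g - 5)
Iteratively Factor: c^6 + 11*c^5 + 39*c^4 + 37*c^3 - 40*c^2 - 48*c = (c + 1)*(c^5 + 10*c^4 + 29*c^3 + 8*c^2 - 48*c) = (c + 1)*(c + 4)*(c^4 + 6*c^3 + 5*c^2 - 12*c) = c*(c + 1)*(c + 4)*(c^3 + 6*c^2 + 5*c - 12) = c*(c - 1)*(c + 1)*(c + 4)*(c^2 + 7*c + 12) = c*(c - 1)*(c + 1)*(c + 4)^2*(c + 3)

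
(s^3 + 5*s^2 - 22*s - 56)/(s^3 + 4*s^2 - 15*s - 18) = (s^3 + 5*s^2 - 22*s - 56)/(s^3 + 4*s^2 - 15*s - 18)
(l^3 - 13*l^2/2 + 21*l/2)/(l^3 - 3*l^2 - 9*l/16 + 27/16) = 8*l*(2*l - 7)/(16*l^2 - 9)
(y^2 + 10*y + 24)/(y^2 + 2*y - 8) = (y + 6)/(y - 2)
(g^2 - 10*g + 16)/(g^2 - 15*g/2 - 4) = 2*(g - 2)/(2*g + 1)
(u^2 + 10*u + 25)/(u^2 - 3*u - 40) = (u + 5)/(u - 8)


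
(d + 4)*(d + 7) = d^2 + 11*d + 28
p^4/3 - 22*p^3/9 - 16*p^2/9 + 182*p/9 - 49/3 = (p/3 + 1)*(p - 7)*(p - 7/3)*(p - 1)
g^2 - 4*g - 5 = (g - 5)*(g + 1)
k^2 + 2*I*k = k*(k + 2*I)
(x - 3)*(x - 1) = x^2 - 4*x + 3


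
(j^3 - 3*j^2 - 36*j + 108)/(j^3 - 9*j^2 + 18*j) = (j + 6)/j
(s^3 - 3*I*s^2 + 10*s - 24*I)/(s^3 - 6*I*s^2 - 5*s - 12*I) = (s^2 + I*s + 6)/(s^2 - 2*I*s + 3)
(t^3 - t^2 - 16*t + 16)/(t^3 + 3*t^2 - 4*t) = (t - 4)/t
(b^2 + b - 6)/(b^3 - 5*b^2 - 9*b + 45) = (b - 2)/(b^2 - 8*b + 15)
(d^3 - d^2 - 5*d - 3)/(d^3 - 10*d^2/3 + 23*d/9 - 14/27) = 27*(d^3 - d^2 - 5*d - 3)/(27*d^3 - 90*d^2 + 69*d - 14)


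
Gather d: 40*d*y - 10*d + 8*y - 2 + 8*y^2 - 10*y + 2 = d*(40*y - 10) + 8*y^2 - 2*y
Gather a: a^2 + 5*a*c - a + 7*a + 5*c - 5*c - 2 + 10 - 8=a^2 + a*(5*c + 6)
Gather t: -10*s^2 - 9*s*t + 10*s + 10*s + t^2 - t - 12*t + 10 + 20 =-10*s^2 + 20*s + t^2 + t*(-9*s - 13) + 30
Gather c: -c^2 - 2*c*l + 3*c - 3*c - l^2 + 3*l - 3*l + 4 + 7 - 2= -c^2 - 2*c*l - l^2 + 9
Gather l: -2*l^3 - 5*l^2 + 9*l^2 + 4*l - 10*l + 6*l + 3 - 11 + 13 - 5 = -2*l^3 + 4*l^2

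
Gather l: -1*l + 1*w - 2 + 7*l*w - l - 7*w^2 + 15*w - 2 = l*(7*w - 2) - 7*w^2 + 16*w - 4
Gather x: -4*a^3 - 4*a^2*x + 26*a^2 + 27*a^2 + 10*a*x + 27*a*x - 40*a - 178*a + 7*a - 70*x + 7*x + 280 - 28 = -4*a^3 + 53*a^2 - 211*a + x*(-4*a^2 + 37*a - 63) + 252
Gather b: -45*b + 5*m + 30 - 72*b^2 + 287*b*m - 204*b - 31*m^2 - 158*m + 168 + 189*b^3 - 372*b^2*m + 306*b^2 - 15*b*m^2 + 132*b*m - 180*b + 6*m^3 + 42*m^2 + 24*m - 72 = 189*b^3 + b^2*(234 - 372*m) + b*(-15*m^2 + 419*m - 429) + 6*m^3 + 11*m^2 - 129*m + 126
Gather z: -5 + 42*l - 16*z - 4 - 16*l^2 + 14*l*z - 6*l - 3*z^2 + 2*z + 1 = -16*l^2 + 36*l - 3*z^2 + z*(14*l - 14) - 8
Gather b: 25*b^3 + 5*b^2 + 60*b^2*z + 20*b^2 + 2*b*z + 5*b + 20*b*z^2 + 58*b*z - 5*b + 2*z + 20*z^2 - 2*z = 25*b^3 + b^2*(60*z + 25) + b*(20*z^2 + 60*z) + 20*z^2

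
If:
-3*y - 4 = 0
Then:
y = -4/3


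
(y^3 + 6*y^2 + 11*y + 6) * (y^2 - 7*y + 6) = y^5 - y^4 - 25*y^3 - 35*y^2 + 24*y + 36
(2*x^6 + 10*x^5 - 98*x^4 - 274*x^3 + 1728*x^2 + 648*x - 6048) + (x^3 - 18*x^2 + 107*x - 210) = 2*x^6 + 10*x^5 - 98*x^4 - 273*x^3 + 1710*x^2 + 755*x - 6258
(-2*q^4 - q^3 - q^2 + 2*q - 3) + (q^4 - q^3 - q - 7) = -q^4 - 2*q^3 - q^2 + q - 10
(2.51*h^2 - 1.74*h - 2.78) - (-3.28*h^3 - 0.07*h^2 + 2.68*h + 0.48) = 3.28*h^3 + 2.58*h^2 - 4.42*h - 3.26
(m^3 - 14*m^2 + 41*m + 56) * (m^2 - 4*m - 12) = m^5 - 18*m^4 + 85*m^3 + 60*m^2 - 716*m - 672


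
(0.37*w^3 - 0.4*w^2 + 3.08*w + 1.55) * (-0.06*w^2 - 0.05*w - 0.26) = -0.0222*w^5 + 0.0055*w^4 - 0.261*w^3 - 0.143*w^2 - 0.8783*w - 0.403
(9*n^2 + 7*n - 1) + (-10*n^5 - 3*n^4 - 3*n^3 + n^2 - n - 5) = -10*n^5 - 3*n^4 - 3*n^3 + 10*n^2 + 6*n - 6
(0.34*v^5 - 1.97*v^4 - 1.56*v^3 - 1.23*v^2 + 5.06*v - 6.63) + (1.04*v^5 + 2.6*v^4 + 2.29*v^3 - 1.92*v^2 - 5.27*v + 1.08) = 1.38*v^5 + 0.63*v^4 + 0.73*v^3 - 3.15*v^2 - 0.21*v - 5.55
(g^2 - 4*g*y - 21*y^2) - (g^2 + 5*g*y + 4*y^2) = -9*g*y - 25*y^2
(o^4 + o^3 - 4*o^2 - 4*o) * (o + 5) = o^5 + 6*o^4 + o^3 - 24*o^2 - 20*o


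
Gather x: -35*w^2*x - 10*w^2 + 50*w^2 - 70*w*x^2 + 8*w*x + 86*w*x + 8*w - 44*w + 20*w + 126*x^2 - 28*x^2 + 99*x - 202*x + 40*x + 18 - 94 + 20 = 40*w^2 - 16*w + x^2*(98 - 70*w) + x*(-35*w^2 + 94*w - 63) - 56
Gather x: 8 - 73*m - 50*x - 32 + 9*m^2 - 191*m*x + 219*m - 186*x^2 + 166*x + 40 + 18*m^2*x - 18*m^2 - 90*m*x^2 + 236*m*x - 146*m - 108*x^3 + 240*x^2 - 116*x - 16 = -9*m^2 - 108*x^3 + x^2*(54 - 90*m) + x*(18*m^2 + 45*m)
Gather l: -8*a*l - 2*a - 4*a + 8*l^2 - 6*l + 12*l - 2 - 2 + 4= -6*a + 8*l^2 + l*(6 - 8*a)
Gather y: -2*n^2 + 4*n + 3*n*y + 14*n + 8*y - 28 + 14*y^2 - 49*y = -2*n^2 + 18*n + 14*y^2 + y*(3*n - 41) - 28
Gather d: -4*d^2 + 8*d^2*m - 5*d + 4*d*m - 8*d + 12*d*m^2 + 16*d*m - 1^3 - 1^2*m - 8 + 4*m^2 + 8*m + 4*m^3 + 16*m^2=d^2*(8*m - 4) + d*(12*m^2 + 20*m - 13) + 4*m^3 + 20*m^2 + 7*m - 9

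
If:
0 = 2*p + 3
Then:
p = -3/2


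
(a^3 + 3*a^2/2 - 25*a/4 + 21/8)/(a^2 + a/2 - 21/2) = (a^2 - 2*a + 3/4)/(a - 3)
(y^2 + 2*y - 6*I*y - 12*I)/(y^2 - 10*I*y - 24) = (y + 2)/(y - 4*I)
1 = 1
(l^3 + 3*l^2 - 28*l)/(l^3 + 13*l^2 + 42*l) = (l - 4)/(l + 6)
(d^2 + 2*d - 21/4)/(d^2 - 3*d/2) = (d + 7/2)/d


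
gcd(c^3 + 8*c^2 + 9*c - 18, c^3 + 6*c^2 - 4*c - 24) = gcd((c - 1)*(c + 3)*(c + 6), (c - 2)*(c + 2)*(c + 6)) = c + 6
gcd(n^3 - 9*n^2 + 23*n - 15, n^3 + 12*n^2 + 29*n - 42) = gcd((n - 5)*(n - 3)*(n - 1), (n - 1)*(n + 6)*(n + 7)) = n - 1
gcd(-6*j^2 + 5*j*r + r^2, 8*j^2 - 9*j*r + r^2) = -j + r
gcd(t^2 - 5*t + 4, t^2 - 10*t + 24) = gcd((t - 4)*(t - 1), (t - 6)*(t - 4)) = t - 4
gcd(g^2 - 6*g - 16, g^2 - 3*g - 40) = g - 8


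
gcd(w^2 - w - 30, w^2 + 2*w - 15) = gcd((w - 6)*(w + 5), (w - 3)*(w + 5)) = w + 5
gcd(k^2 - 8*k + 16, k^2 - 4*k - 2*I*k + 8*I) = k - 4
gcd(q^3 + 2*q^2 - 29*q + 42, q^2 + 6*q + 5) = 1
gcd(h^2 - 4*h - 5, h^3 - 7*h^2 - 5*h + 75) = h - 5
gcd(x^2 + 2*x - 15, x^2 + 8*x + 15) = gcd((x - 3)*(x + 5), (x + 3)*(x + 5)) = x + 5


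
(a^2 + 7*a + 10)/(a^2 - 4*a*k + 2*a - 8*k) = (a + 5)/(a - 4*k)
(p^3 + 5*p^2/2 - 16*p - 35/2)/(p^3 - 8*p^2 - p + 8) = (2*p^2 + 3*p - 35)/(2*(p^2 - 9*p + 8))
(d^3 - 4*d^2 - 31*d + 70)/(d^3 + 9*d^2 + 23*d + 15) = (d^2 - 9*d + 14)/(d^2 + 4*d + 3)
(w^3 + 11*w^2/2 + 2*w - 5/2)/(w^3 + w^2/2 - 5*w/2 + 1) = (w^2 + 6*w + 5)/(w^2 + w - 2)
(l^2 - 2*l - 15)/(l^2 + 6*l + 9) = (l - 5)/(l + 3)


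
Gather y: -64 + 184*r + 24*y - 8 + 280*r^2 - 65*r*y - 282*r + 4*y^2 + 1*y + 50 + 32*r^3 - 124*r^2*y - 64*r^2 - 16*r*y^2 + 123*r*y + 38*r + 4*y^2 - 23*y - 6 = 32*r^3 + 216*r^2 - 60*r + y^2*(8 - 16*r) + y*(-124*r^2 + 58*r + 2) - 28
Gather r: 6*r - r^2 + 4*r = -r^2 + 10*r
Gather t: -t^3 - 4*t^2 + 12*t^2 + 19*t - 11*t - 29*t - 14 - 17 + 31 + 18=-t^3 + 8*t^2 - 21*t + 18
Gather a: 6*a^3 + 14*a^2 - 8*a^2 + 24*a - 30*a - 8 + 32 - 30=6*a^3 + 6*a^2 - 6*a - 6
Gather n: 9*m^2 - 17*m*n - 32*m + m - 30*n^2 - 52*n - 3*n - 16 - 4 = 9*m^2 - 31*m - 30*n^2 + n*(-17*m - 55) - 20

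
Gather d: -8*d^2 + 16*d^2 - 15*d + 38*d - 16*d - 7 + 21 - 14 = 8*d^2 + 7*d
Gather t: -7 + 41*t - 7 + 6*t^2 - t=6*t^2 + 40*t - 14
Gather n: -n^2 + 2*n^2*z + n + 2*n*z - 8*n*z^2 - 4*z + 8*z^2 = n^2*(2*z - 1) + n*(-8*z^2 + 2*z + 1) + 8*z^2 - 4*z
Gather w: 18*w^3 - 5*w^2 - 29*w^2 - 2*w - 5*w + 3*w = 18*w^3 - 34*w^2 - 4*w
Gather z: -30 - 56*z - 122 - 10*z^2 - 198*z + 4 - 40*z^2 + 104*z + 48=-50*z^2 - 150*z - 100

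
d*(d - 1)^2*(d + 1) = d^4 - d^3 - d^2 + d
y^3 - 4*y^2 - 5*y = y*(y - 5)*(y + 1)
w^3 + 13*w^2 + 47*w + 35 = (w + 1)*(w + 5)*(w + 7)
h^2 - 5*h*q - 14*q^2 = (h - 7*q)*(h + 2*q)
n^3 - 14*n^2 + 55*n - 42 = (n - 7)*(n - 6)*(n - 1)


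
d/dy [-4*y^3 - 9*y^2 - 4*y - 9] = -12*y^2 - 18*y - 4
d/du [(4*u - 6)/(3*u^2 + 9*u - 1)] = 2*(-6*u^2 + 18*u + 25)/(9*u^4 + 54*u^3 + 75*u^2 - 18*u + 1)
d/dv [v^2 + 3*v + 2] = 2*v + 3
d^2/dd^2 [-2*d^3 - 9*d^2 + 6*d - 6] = -12*d - 18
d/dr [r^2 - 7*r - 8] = 2*r - 7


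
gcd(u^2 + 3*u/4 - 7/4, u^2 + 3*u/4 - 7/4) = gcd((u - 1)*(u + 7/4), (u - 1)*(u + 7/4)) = u^2 + 3*u/4 - 7/4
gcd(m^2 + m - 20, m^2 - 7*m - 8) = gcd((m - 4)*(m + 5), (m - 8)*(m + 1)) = 1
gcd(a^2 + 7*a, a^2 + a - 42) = a + 7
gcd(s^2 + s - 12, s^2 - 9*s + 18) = s - 3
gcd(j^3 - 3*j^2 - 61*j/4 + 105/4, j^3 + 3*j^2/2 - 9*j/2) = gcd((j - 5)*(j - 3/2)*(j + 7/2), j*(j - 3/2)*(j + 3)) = j - 3/2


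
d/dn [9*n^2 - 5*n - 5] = 18*n - 5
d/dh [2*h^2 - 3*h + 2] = 4*h - 3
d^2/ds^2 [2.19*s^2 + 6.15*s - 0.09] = 4.38000000000000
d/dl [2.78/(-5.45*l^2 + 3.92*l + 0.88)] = (30.302*l - 10.8976)/(-5.45*l^2 + 3.92*l + 0.88)^2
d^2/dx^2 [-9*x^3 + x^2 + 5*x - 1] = 2 - 54*x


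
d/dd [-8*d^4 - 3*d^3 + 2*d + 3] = -32*d^3 - 9*d^2 + 2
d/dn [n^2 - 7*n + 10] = 2*n - 7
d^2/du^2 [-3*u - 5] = 0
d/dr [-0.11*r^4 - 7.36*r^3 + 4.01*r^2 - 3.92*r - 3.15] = -0.44*r^3 - 22.08*r^2 + 8.02*r - 3.92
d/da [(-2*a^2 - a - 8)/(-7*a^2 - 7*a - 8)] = (7*a^2 - 80*a - 48)/(49*a^4 + 98*a^3 + 161*a^2 + 112*a + 64)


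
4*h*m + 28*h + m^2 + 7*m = (4*h + m)*(m + 7)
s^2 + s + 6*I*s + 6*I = (s + 1)*(s + 6*I)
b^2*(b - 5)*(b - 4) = b^4 - 9*b^3 + 20*b^2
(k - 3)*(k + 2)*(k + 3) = k^3 + 2*k^2 - 9*k - 18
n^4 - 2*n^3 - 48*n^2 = n^2*(n - 8)*(n + 6)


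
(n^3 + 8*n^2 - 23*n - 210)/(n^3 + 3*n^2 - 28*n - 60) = (n + 7)/(n + 2)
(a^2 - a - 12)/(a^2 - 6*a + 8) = (a + 3)/(a - 2)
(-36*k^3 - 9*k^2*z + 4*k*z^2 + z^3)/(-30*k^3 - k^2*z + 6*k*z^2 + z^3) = (-12*k^2 + k*z + z^2)/(-10*k^2 + 3*k*z + z^2)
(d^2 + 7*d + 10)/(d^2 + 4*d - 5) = (d + 2)/(d - 1)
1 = 1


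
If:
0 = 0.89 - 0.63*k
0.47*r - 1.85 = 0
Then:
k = 1.41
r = 3.94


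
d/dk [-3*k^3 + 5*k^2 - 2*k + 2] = -9*k^2 + 10*k - 2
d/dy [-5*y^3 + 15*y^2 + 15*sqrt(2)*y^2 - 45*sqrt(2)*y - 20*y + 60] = -15*y^2 + 30*y + 30*sqrt(2)*y - 45*sqrt(2) - 20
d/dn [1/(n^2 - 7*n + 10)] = (7 - 2*n)/(n^2 - 7*n + 10)^2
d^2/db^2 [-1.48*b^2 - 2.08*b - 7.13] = -2.96000000000000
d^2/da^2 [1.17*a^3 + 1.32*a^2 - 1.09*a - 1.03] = 7.02*a + 2.64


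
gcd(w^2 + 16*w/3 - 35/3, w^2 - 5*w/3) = w - 5/3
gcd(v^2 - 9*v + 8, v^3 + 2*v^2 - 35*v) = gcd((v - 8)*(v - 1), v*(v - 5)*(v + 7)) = 1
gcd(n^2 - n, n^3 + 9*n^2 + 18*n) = n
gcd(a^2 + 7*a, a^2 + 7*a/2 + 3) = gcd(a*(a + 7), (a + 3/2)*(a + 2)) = 1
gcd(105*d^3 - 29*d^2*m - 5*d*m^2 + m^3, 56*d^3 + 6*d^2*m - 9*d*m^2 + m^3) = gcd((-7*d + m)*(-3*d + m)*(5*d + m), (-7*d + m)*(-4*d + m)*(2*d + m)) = 7*d - m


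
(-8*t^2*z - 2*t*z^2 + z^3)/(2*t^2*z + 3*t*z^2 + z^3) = (-4*t + z)/(t + z)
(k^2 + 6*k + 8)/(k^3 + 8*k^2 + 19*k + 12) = (k + 2)/(k^2 + 4*k + 3)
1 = 1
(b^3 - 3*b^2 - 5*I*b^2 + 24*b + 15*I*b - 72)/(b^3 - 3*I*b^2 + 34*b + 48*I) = (b - 3)/(b + 2*I)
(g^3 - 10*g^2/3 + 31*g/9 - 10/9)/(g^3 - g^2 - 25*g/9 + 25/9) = (3*g - 2)/(3*g + 5)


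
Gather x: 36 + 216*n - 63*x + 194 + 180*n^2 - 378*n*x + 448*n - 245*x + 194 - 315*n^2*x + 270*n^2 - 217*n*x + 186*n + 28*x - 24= 450*n^2 + 850*n + x*(-315*n^2 - 595*n - 280) + 400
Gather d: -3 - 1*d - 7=-d - 10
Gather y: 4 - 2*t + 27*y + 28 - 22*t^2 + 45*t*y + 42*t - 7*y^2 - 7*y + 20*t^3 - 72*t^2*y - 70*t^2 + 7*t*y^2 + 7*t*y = 20*t^3 - 92*t^2 + 40*t + y^2*(7*t - 7) + y*(-72*t^2 + 52*t + 20) + 32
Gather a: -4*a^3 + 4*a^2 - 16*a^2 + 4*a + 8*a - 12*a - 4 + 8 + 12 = -4*a^3 - 12*a^2 + 16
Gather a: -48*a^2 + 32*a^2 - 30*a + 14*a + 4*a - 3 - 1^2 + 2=-16*a^2 - 12*a - 2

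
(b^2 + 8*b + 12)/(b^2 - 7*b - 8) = (b^2 + 8*b + 12)/(b^2 - 7*b - 8)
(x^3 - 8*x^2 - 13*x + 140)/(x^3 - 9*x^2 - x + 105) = (x + 4)/(x + 3)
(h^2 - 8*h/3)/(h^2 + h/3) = (3*h - 8)/(3*h + 1)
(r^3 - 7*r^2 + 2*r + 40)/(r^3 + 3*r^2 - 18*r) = (r^3 - 7*r^2 + 2*r + 40)/(r*(r^2 + 3*r - 18))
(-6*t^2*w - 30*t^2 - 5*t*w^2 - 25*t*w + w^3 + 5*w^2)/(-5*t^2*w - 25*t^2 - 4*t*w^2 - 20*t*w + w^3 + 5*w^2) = (6*t - w)/(5*t - w)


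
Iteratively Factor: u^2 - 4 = (u + 2)*(u - 2)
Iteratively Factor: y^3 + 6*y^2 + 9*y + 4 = (y + 1)*(y^2 + 5*y + 4) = (y + 1)*(y + 4)*(y + 1)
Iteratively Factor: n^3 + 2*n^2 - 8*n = (n + 4)*(n^2 - 2*n) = n*(n + 4)*(n - 2)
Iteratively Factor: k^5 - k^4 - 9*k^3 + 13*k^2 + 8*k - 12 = (k + 1)*(k^4 - 2*k^3 - 7*k^2 + 20*k - 12) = (k - 1)*(k + 1)*(k^3 - k^2 - 8*k + 12) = (k - 2)*(k - 1)*(k + 1)*(k^2 + k - 6) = (k - 2)*(k - 1)*(k + 1)*(k + 3)*(k - 2)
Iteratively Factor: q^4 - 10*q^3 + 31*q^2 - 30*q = (q - 5)*(q^3 - 5*q^2 + 6*q) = (q - 5)*(q - 3)*(q^2 - 2*q) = q*(q - 5)*(q - 3)*(q - 2)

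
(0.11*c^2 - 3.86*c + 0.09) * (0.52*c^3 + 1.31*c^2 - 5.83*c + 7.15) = 0.0572*c^5 - 1.8631*c^4 - 5.6511*c^3 + 23.4082*c^2 - 28.1237*c + 0.6435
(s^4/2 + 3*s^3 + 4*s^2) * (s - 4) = s^5/2 + s^4 - 8*s^3 - 16*s^2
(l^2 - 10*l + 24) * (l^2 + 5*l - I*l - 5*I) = l^4 - 5*l^3 - I*l^3 - 26*l^2 + 5*I*l^2 + 120*l + 26*I*l - 120*I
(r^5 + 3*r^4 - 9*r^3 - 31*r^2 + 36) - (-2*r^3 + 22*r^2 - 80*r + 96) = r^5 + 3*r^4 - 7*r^3 - 53*r^2 + 80*r - 60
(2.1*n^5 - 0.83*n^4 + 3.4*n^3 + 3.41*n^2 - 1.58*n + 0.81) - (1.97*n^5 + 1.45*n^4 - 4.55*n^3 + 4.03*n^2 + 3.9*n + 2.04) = 0.13*n^5 - 2.28*n^4 + 7.95*n^3 - 0.62*n^2 - 5.48*n - 1.23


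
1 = 1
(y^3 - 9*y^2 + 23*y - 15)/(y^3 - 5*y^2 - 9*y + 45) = (y - 1)/(y + 3)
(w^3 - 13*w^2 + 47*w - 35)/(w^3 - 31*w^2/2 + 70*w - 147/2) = 2*(w^2 - 6*w + 5)/(2*w^2 - 17*w + 21)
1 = 1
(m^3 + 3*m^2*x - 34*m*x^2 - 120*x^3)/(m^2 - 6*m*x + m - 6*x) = (m^2 + 9*m*x + 20*x^2)/(m + 1)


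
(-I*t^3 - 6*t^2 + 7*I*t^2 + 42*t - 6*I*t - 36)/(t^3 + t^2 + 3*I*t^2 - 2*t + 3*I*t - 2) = (-I*t^3 + t^2*(-6 + 7*I) + 6*t*(7 - I) - 36)/(t^3 + t^2*(1 + 3*I) + t*(-2 + 3*I) - 2)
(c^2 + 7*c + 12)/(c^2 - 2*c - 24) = (c + 3)/(c - 6)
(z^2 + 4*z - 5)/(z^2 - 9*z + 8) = (z + 5)/(z - 8)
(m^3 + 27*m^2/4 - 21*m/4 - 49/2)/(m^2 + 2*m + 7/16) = 4*(m^2 + 5*m - 14)/(4*m + 1)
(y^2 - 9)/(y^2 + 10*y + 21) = (y - 3)/(y + 7)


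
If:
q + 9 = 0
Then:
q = -9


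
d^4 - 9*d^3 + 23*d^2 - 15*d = d*(d - 5)*(d - 3)*(d - 1)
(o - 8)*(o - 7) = o^2 - 15*o + 56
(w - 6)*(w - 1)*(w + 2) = w^3 - 5*w^2 - 8*w + 12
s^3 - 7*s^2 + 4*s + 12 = (s - 6)*(s - 2)*(s + 1)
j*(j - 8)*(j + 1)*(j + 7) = j^4 - 57*j^2 - 56*j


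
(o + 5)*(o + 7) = o^2 + 12*o + 35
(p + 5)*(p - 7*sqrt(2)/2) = p^2 - 7*sqrt(2)*p/2 + 5*p - 35*sqrt(2)/2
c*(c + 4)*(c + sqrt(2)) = c^3 + sqrt(2)*c^2 + 4*c^2 + 4*sqrt(2)*c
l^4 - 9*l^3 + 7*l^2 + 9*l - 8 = (l - 8)*(l - 1)^2*(l + 1)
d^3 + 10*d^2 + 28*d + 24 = (d + 2)^2*(d + 6)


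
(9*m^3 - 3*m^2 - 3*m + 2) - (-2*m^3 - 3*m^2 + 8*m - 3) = 11*m^3 - 11*m + 5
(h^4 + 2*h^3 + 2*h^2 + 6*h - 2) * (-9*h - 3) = -9*h^5 - 21*h^4 - 24*h^3 - 60*h^2 + 6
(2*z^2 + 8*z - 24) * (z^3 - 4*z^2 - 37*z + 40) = 2*z^5 - 130*z^3 - 120*z^2 + 1208*z - 960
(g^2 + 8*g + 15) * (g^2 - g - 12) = g^4 + 7*g^3 - 5*g^2 - 111*g - 180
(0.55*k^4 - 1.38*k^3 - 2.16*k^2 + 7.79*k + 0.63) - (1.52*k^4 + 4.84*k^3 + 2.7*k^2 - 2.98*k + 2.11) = -0.97*k^4 - 6.22*k^3 - 4.86*k^2 + 10.77*k - 1.48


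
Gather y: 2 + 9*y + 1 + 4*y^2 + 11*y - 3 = 4*y^2 + 20*y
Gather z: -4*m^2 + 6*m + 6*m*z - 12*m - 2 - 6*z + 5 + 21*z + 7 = -4*m^2 - 6*m + z*(6*m + 15) + 10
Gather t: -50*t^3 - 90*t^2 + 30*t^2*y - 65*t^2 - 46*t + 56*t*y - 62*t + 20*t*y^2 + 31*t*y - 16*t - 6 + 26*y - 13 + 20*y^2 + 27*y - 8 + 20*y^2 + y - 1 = -50*t^3 + t^2*(30*y - 155) + t*(20*y^2 + 87*y - 124) + 40*y^2 + 54*y - 28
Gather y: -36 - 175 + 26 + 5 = -180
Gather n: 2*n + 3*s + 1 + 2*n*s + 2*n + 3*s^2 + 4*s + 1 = n*(2*s + 4) + 3*s^2 + 7*s + 2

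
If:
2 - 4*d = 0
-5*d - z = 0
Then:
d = 1/2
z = -5/2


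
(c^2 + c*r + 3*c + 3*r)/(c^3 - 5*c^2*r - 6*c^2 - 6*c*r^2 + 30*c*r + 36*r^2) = (-c - 3)/(-c^2 + 6*c*r + 6*c - 36*r)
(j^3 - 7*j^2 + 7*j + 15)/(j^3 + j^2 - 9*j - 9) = (j - 5)/(j + 3)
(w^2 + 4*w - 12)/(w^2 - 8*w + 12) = (w + 6)/(w - 6)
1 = 1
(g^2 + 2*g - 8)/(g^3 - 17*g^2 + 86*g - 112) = (g + 4)/(g^2 - 15*g + 56)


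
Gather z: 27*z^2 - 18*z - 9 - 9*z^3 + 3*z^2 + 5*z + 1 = -9*z^3 + 30*z^2 - 13*z - 8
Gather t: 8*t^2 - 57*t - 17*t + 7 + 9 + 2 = 8*t^2 - 74*t + 18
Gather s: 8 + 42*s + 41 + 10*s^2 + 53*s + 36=10*s^2 + 95*s + 85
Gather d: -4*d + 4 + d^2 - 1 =d^2 - 4*d + 3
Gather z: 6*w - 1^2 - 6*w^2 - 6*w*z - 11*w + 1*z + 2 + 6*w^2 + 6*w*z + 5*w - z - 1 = 0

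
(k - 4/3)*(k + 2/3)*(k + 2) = k^3 + 4*k^2/3 - 20*k/9 - 16/9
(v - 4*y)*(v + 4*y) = v^2 - 16*y^2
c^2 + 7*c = c*(c + 7)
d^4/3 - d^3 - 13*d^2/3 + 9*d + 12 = (d/3 + 1)*(d - 4)*(d - 3)*(d + 1)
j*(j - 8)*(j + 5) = j^3 - 3*j^2 - 40*j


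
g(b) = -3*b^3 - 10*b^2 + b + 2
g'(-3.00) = -20.00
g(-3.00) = -10.00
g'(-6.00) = -203.00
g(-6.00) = 284.00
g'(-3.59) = -43.19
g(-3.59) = 8.33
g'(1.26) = -38.49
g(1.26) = -18.62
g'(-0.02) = 1.40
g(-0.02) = 1.98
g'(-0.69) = 10.52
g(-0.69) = -2.47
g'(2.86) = -129.82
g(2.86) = -147.12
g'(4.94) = -317.43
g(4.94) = -598.76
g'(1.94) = -71.67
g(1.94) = -55.60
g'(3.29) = -162.22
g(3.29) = -209.78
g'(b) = -9*b^2 - 20*b + 1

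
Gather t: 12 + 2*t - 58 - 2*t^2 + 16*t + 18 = -2*t^2 + 18*t - 28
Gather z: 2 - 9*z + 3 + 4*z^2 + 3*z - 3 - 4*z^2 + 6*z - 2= 0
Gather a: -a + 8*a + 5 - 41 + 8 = 7*a - 28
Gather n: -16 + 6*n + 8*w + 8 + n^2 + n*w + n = n^2 + n*(w + 7) + 8*w - 8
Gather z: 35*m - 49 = 35*m - 49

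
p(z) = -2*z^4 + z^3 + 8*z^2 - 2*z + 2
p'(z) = -8*z^3 + 3*z^2 + 16*z - 2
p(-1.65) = 7.76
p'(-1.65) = 15.70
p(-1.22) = 10.10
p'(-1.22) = -2.53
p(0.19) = 1.91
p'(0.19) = 1.09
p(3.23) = -104.99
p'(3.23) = -188.61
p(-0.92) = 8.40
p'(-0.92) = -7.95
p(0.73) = 4.62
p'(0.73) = 8.17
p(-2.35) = -23.09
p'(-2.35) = 80.79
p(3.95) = -306.33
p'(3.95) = -385.03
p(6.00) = -2098.00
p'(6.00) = -1526.00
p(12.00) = -38614.00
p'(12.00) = -13202.00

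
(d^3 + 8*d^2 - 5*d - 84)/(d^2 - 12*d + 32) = (d^3 + 8*d^2 - 5*d - 84)/(d^2 - 12*d + 32)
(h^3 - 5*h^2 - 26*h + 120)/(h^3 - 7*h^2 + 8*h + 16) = (h^2 - h - 30)/(h^2 - 3*h - 4)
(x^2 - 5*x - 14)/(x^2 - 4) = (x - 7)/(x - 2)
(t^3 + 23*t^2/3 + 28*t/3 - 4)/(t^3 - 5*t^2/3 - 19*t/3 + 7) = (3*t^3 + 23*t^2 + 28*t - 12)/(3*t^3 - 5*t^2 - 19*t + 21)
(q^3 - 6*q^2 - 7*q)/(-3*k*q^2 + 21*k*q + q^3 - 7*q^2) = (q + 1)/(-3*k + q)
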